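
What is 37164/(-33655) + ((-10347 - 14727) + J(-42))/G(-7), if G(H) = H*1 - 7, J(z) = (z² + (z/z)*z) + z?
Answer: 56200341/33655 ≈ 1669.9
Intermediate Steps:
J(z) = z² + 2*z (J(z) = (z² + 1*z) + z = (z² + z) + z = (z + z²) + z = z² + 2*z)
G(H) = -7 + H (G(H) = H - 7 = -7 + H)
37164/(-33655) + ((-10347 - 14727) + J(-42))/G(-7) = 37164/(-33655) + ((-10347 - 14727) - 42*(2 - 42))/(-7 - 7) = 37164*(-1/33655) + (-25074 - 42*(-40))/(-14) = -37164/33655 + (-25074 + 1680)*(-1/14) = -37164/33655 - 23394*(-1/14) = -37164/33655 + 1671 = 56200341/33655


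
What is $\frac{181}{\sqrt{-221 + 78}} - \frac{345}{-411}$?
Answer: $\frac{115}{137} - \frac{181 i \sqrt{143}}{143} \approx 0.83942 - 15.136 i$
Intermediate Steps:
$\frac{181}{\sqrt{-221 + 78}} - \frac{345}{-411} = \frac{181}{\sqrt{-143}} - - \frac{115}{137} = \frac{181}{i \sqrt{143}} + \frac{115}{137} = 181 \left(- \frac{i \sqrt{143}}{143}\right) + \frac{115}{137} = - \frac{181 i \sqrt{143}}{143} + \frac{115}{137} = \frac{115}{137} - \frac{181 i \sqrt{143}}{143}$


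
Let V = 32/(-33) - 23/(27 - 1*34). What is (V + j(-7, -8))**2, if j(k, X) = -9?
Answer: 2383936/53361 ≈ 44.676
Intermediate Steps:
V = 535/231 (V = 32*(-1/33) - 23/(27 - 34) = -32/33 - 23/(-7) = -32/33 - 23*(-1/7) = -32/33 + 23/7 = 535/231 ≈ 2.3160)
(V + j(-7, -8))**2 = (535/231 - 9)**2 = (-1544/231)**2 = 2383936/53361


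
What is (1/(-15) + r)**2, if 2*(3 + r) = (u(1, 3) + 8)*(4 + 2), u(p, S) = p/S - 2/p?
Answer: 57121/225 ≈ 253.87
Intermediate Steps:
u(p, S) = -2/p + p/S
r = 16 (r = -3 + (((-2/1 + 1/3) + 8)*(4 + 2))/2 = -3 + (((-2*1 + 1*(1/3)) + 8)*6)/2 = -3 + (((-2 + 1/3) + 8)*6)/2 = -3 + ((-5/3 + 8)*6)/2 = -3 + ((19/3)*6)/2 = -3 + (1/2)*38 = -3 + 19 = 16)
(1/(-15) + r)**2 = (1/(-15) + 16)**2 = (-1/15 + 16)**2 = (239/15)**2 = 57121/225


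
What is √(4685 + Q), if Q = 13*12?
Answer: √4841 ≈ 69.577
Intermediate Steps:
Q = 156
√(4685 + Q) = √(4685 + 156) = √4841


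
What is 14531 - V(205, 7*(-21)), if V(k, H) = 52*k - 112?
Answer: 3983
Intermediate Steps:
V(k, H) = -112 + 52*k
14531 - V(205, 7*(-21)) = 14531 - (-112 + 52*205) = 14531 - (-112 + 10660) = 14531 - 1*10548 = 14531 - 10548 = 3983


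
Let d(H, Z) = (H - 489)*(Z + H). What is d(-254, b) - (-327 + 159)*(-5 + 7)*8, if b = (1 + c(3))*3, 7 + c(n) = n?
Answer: 198097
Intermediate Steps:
c(n) = -7 + n
b = -9 (b = (1 + (-7 + 3))*3 = (1 - 4)*3 = -3*3 = -9)
d(H, Z) = (-489 + H)*(H + Z)
d(-254, b) - (-327 + 159)*(-5 + 7)*8 = ((-254)² - 489*(-254) - 489*(-9) - 254*(-9)) - (-327 + 159)*(-5 + 7)*8 = (64516 + 124206 + 4401 + 2286) - (-168)*2*8 = 195409 - (-168)*16 = 195409 - 1*(-2688) = 195409 + 2688 = 198097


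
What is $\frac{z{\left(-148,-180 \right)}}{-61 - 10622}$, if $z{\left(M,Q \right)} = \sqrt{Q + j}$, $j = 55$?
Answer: $- \frac{5 i \sqrt{5}}{10683} \approx - 0.0010466 i$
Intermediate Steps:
$z{\left(M,Q \right)} = \sqrt{55 + Q}$ ($z{\left(M,Q \right)} = \sqrt{Q + 55} = \sqrt{55 + Q}$)
$\frac{z{\left(-148,-180 \right)}}{-61 - 10622} = \frac{\sqrt{55 - 180}}{-61 - 10622} = \frac{\sqrt{-125}}{-61 - 10622} = \frac{5 i \sqrt{5}}{-10683} = 5 i \sqrt{5} \left(- \frac{1}{10683}\right) = - \frac{5 i \sqrt{5}}{10683}$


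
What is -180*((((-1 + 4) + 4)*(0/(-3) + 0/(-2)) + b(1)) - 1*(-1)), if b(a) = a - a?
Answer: -180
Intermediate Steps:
b(a) = 0
-180*((((-1 + 4) + 4)*(0/(-3) + 0/(-2)) + b(1)) - 1*(-1)) = -180*((((-1 + 4) + 4)*(0/(-3) + 0/(-2)) + 0) - 1*(-1)) = -180*(((3 + 4)*(0*(-⅓) + 0*(-½)) + 0) + 1) = -180*((7*(0 + 0) + 0) + 1) = -180*((7*0 + 0) + 1) = -180*((0 + 0) + 1) = -180*(0 + 1) = -180*1 = -180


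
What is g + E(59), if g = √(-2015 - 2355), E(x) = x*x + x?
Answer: 3540 + I*√4370 ≈ 3540.0 + 66.106*I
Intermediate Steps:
E(x) = x + x² (E(x) = x² + x = x + x²)
g = I*√4370 (g = √(-4370) = I*√4370 ≈ 66.106*I)
g + E(59) = I*√4370 + 59*(1 + 59) = I*√4370 + 59*60 = I*√4370 + 3540 = 3540 + I*√4370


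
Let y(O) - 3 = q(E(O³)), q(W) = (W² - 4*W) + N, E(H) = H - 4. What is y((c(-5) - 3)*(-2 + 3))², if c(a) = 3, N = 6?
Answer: 1681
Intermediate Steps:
E(H) = -4 + H
q(W) = 6 + W² - 4*W (q(W) = (W² - 4*W) + 6 = 6 + W² - 4*W)
y(O) = 25 + (-4 + O³)² - 4*O³ (y(O) = 3 + (6 + (-4 + O³)² - 4*(-4 + O³)) = 3 + (6 + (-4 + O³)² + (16 - 4*O³)) = 3 + (22 + (-4 + O³)² - 4*O³) = 25 + (-4 + O³)² - 4*O³)
y((c(-5) - 3)*(-2 + 3))² = (41 + ((3 - 3)*(-2 + 3))⁶ - 12*(-2 + 3)³*(3 - 3)³)² = (41 + (0*1)⁶ - 12*(0*1)³)² = (41 + 0⁶ - 12*0³)² = (41 + 0 - 12*0)² = (41 + 0 + 0)² = 41² = 1681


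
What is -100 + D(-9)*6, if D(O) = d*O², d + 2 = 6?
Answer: 1844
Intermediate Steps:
d = 4 (d = -2 + 6 = 4)
D(O) = 4*O²
-100 + D(-9)*6 = -100 + (4*(-9)²)*6 = -100 + (4*81)*6 = -100 + 324*6 = -100 + 1944 = 1844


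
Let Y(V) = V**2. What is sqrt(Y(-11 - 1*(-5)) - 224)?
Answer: 2*I*sqrt(47) ≈ 13.711*I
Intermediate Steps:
sqrt(Y(-11 - 1*(-5)) - 224) = sqrt((-11 - 1*(-5))**2 - 224) = sqrt((-11 + 5)**2 - 224) = sqrt((-6)**2 - 224) = sqrt(36 - 224) = sqrt(-188) = 2*I*sqrt(47)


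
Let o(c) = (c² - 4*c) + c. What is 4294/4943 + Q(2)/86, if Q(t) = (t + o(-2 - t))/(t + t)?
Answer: 812713/850196 ≈ 0.95591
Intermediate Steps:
o(c) = c² - 3*c
Q(t) = (t + (-5 - t)*(-2 - t))/(2*t) (Q(t) = (t + (-2 - t)*(-3 + (-2 - t)))/(t + t) = (t + (-2 - t)*(-5 - t))/((2*t)) = (t + (-5 - t)*(-2 - t))*(1/(2*t)) = (t + (-5 - t)*(-2 - t))/(2*t))
4294/4943 + Q(2)/86 = 4294/4943 + (4 + (½)*2 + 5/2)/86 = 4294*(1/4943) + (4 + 1 + 5*(½))*(1/86) = 4294/4943 + (4 + 1 + 5/2)*(1/86) = 4294/4943 + (15/2)*(1/86) = 4294/4943 + 15/172 = 812713/850196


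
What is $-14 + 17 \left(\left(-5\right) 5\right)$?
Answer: $-439$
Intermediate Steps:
$-14 + 17 \left(\left(-5\right) 5\right) = -14 + 17 \left(-25\right) = -14 - 425 = -439$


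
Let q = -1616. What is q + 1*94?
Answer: -1522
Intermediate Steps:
q + 1*94 = -1616 + 1*94 = -1616 + 94 = -1522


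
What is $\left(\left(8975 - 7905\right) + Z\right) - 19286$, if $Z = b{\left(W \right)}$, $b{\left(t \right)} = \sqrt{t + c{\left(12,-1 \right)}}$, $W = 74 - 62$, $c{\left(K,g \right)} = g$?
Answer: $-18216 + \sqrt{11} \approx -18213.0$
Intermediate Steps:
$W = 12$ ($W = 74 - 62 = 12$)
$b{\left(t \right)} = \sqrt{-1 + t}$ ($b{\left(t \right)} = \sqrt{t - 1} = \sqrt{-1 + t}$)
$Z = \sqrt{11}$ ($Z = \sqrt{-1 + 12} = \sqrt{11} \approx 3.3166$)
$\left(\left(8975 - 7905\right) + Z\right) - 19286 = \left(\left(8975 - 7905\right) + \sqrt{11}\right) - 19286 = \left(1070 + \sqrt{11}\right) - 19286 = -18216 + \sqrt{11}$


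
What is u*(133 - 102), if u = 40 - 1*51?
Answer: -341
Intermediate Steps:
u = -11 (u = 40 - 51 = -11)
u*(133 - 102) = -11*(133 - 102) = -11*31 = -341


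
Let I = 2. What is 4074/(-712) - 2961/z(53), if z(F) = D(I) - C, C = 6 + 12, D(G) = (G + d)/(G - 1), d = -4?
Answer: 63336/445 ≈ 142.33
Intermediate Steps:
D(G) = (-4 + G)/(-1 + G) (D(G) = (G - 4)/(G - 1) = (-4 + G)/(-1 + G))
C = 18
z(F) = -20 (z(F) = (-4 + 2)/(-1 + 2) - 1*18 = -2/1 - 18 = 1*(-2) - 18 = -2 - 18 = -20)
4074/(-712) - 2961/z(53) = 4074/(-712) - 2961/(-20) = 4074*(-1/712) - 2961*(-1/20) = -2037/356 + 2961/20 = 63336/445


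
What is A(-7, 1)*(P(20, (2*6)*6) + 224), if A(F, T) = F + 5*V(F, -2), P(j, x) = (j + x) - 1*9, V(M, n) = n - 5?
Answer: -12894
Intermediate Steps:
V(M, n) = -5 + n
P(j, x) = -9 + j + x (P(j, x) = (j + x) - 9 = -9 + j + x)
A(F, T) = -35 + F (A(F, T) = F + 5*(-5 - 2) = F + 5*(-7) = F - 35 = -35 + F)
A(-7, 1)*(P(20, (2*6)*6) + 224) = (-35 - 7)*((-9 + 20 + (2*6)*6) + 224) = -42*((-9 + 20 + 12*6) + 224) = -42*((-9 + 20 + 72) + 224) = -42*(83 + 224) = -42*307 = -12894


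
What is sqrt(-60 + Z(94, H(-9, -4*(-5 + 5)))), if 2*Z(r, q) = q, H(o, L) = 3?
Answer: 3*I*sqrt(26)/2 ≈ 7.6485*I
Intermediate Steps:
Z(r, q) = q/2
sqrt(-60 + Z(94, H(-9, -4*(-5 + 5)))) = sqrt(-60 + (1/2)*3) = sqrt(-60 + 3/2) = sqrt(-117/2) = 3*I*sqrt(26)/2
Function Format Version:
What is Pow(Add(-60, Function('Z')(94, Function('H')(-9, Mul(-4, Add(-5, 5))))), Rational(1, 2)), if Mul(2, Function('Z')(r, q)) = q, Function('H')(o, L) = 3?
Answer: Mul(Rational(3, 2), I, Pow(26, Rational(1, 2))) ≈ Mul(7.6485, I)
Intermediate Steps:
Function('Z')(r, q) = Mul(Rational(1, 2), q)
Pow(Add(-60, Function('Z')(94, Function('H')(-9, Mul(-4, Add(-5, 5))))), Rational(1, 2)) = Pow(Add(-60, Mul(Rational(1, 2), 3)), Rational(1, 2)) = Pow(Add(-60, Rational(3, 2)), Rational(1, 2)) = Pow(Rational(-117, 2), Rational(1, 2)) = Mul(Rational(3, 2), I, Pow(26, Rational(1, 2)))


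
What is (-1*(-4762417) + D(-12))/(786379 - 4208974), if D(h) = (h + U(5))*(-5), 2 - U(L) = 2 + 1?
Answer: -1587494/1140865 ≈ -1.3915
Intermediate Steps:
U(L) = -1 (U(L) = 2 - (2 + 1) = 2 - 1*3 = 2 - 3 = -1)
D(h) = 5 - 5*h (D(h) = (h - 1)*(-5) = (-1 + h)*(-5) = 5 - 5*h)
(-1*(-4762417) + D(-12))/(786379 - 4208974) = (-1*(-4762417) + (5 - 5*(-12)))/(786379 - 4208974) = (4762417 + (5 + 60))/(-3422595) = (4762417 + 65)*(-1/3422595) = 4762482*(-1/3422595) = -1587494/1140865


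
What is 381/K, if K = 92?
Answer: 381/92 ≈ 4.1413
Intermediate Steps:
381/K = 381/92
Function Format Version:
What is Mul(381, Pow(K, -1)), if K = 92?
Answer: Rational(381, 92) ≈ 4.1413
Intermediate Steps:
Mul(381, Pow(K, -1)) = Mul(381, Pow(92, -1)) = Mul(381, Rational(1, 92)) = Rational(381, 92)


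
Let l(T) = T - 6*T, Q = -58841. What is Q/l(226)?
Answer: 58841/1130 ≈ 52.072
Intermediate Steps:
l(T) = -5*T
Q/l(226) = -58841/((-5*226)) = -58841/(-1130) = -58841*(-1/1130) = 58841/1130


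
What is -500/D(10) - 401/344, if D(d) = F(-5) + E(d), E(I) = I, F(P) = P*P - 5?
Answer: -18403/1032 ≈ -17.832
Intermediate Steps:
F(P) = -5 + P**2 (F(P) = P**2 - 5 = -5 + P**2)
D(d) = 20 + d (D(d) = (-5 + (-5)**2) + d = (-5 + 25) + d = 20 + d)
-500/D(10) - 401/344 = -500/(20 + 10) - 401/344 = -500/30 - 401*1/344 = -500*1/30 - 401/344 = -50/3 - 401/344 = -18403/1032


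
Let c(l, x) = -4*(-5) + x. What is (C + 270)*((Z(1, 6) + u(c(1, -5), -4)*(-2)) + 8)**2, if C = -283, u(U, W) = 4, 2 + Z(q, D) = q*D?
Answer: -208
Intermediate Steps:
c(l, x) = 20 + x
Z(q, D) = -2 + D*q (Z(q, D) = -2 + q*D = -2 + D*q)
(C + 270)*((Z(1, 6) + u(c(1, -5), -4)*(-2)) + 8)**2 = (-283 + 270)*(((-2 + 6*1) + 4*(-2)) + 8)**2 = -13*(((-2 + 6) - 8) + 8)**2 = -13*((4 - 8) + 8)**2 = -13*(-4 + 8)**2 = -13*4**2 = -13*16 = -208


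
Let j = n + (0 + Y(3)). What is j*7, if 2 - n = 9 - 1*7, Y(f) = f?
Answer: 21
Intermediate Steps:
n = 0 (n = 2 - (9 - 1*7) = 2 - (9 - 7) = 2 - 1*2 = 2 - 2 = 0)
j = 3 (j = 0 + (0 + 3) = 0 + 3 = 3)
j*7 = 3*7 = 21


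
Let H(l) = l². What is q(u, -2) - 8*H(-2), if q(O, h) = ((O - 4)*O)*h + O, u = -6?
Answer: -158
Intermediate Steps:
q(O, h) = O + O*h*(-4 + O) (q(O, h) = ((-4 + O)*O)*h + O = (O*(-4 + O))*h + O = O*h*(-4 + O) + O = O + O*h*(-4 + O))
q(u, -2) - 8*H(-2) = -6*(1 - 4*(-2) - 6*(-2)) - 8*(-2)² = -6*(1 + 8 + 12) - 8*4 = -6*21 - 32 = -126 - 32 = -158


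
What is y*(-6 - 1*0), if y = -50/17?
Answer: 300/17 ≈ 17.647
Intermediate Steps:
y = -50/17 (y = -50*1/17 = -50/17 ≈ -2.9412)
y*(-6 - 1*0) = -50*(-6 - 1*0)/17 = -50*(-6 + 0)/17 = -50/17*(-6) = 300/17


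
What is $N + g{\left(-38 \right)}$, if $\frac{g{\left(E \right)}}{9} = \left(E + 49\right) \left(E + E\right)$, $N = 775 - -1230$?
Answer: $-5519$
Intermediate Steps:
$N = 2005$ ($N = 775 + 1230 = 2005$)
$g{\left(E \right)} = 18 E \left(49 + E\right)$ ($g{\left(E \right)} = 9 \left(E + 49\right) \left(E + E\right) = 9 \left(49 + E\right) 2 E = 9 \cdot 2 E \left(49 + E\right) = 18 E \left(49 + E\right)$)
$N + g{\left(-38 \right)} = 2005 + 18 \left(-38\right) \left(49 - 38\right) = 2005 + 18 \left(-38\right) 11 = 2005 - 7524 = -5519$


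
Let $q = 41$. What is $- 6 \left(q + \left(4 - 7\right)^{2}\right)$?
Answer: $-300$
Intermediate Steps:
$- 6 \left(q + \left(4 - 7\right)^{2}\right) = - 6 \left(41 + \left(4 - 7\right)^{2}\right) = - 6 \left(41 + \left(-3\right)^{2}\right) = - 6 \left(41 + 9\right) = \left(-6\right) 50 = -300$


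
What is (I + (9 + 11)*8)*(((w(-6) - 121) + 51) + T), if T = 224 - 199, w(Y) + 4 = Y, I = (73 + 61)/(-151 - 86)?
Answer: -2078230/237 ≈ -8768.9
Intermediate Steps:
I = -134/237 (I = 134/(-237) = 134*(-1/237) = -134/237 ≈ -0.56540)
w(Y) = -4 + Y
T = 25
(I + (9 + 11)*8)*(((w(-6) - 121) + 51) + T) = (-134/237 + (9 + 11)*8)*((((-4 - 6) - 121) + 51) + 25) = (-134/237 + 20*8)*(((-10 - 121) + 51) + 25) = (-134/237 + 160)*((-131 + 51) + 25) = 37786*(-80 + 25)/237 = (37786/237)*(-55) = -2078230/237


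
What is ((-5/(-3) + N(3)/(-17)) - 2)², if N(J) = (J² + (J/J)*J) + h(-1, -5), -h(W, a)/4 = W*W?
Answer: 1681/2601 ≈ 0.64629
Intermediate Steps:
h(W, a) = -4*W² (h(W, a) = -4*W*W = -4*W²)
N(J) = -4 + J + J² (N(J) = (J² + (J/J)*J) - 4*(-1)² = (J² + 1*J) - 4*1 = (J² + J) - 4 = (J + J²) - 4 = -4 + J + J²)
((-5/(-3) + N(3)/(-17)) - 2)² = ((-5/(-3) + (-4 + 3 + 3²)/(-17)) - 2)² = ((-5*(-⅓) + (-4 + 3 + 9)*(-1/17)) - 2)² = ((5/3 + 8*(-1/17)) - 2)² = ((5/3 - 8/17) - 2)² = (61/51 - 2)² = (-41/51)² = 1681/2601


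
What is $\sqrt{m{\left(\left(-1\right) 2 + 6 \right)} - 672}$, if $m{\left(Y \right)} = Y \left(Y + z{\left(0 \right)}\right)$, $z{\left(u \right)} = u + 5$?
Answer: $2 i \sqrt{159} \approx 25.219 i$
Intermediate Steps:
$z{\left(u \right)} = 5 + u$
$m{\left(Y \right)} = Y \left(5 + Y\right)$ ($m{\left(Y \right)} = Y \left(Y + \left(5 + 0\right)\right) = Y \left(Y + 5\right) = Y \left(5 + Y\right)$)
$\sqrt{m{\left(\left(-1\right) 2 + 6 \right)} - 672} = \sqrt{\left(\left(-1\right) 2 + 6\right) \left(5 + \left(\left(-1\right) 2 + 6\right)\right) - 672} = \sqrt{\left(-2 + 6\right) \left(5 + \left(-2 + 6\right)\right) - 672} = \sqrt{4 \left(5 + 4\right) - 672} = \sqrt{4 \cdot 9 - 672} = \sqrt{36 - 672} = \sqrt{-636} = 2 i \sqrt{159}$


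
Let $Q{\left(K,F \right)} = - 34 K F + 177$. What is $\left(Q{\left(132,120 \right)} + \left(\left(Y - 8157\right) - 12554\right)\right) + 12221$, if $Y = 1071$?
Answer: $-545802$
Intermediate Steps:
$Q{\left(K,F \right)} = 177 - 34 F K$ ($Q{\left(K,F \right)} = - 34 F K + 177 = 177 - 34 F K$)
$\left(Q{\left(132,120 \right)} + \left(\left(Y - 8157\right) - 12554\right)\right) + 12221 = \left(\left(177 - 4080 \cdot 132\right) + \left(\left(1071 - 8157\right) - 12554\right)\right) + 12221 = \left(\left(177 - 538560\right) - 19640\right) + 12221 = \left(-538383 - 19640\right) + 12221 = -558023 + 12221 = -545802$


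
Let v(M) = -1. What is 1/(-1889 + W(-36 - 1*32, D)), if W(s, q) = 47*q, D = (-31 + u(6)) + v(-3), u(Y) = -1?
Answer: -1/3440 ≈ -0.00029070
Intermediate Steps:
D = -33 (D = (-31 - 1) - 1 = -32 - 1 = -33)
1/(-1889 + W(-36 - 1*32, D)) = 1/(-1889 + 47*(-33)) = 1/(-1889 - 1551) = 1/(-3440) = -1/3440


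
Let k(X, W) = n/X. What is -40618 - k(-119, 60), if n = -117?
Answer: -4833659/119 ≈ -40619.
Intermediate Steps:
k(X, W) = -117/X
-40618 - k(-119, 60) = -40618 - (-117)/(-119) = -40618 - (-117)*(-1)/119 = -40618 - 1*117/119 = -40618 - 117/119 = -4833659/119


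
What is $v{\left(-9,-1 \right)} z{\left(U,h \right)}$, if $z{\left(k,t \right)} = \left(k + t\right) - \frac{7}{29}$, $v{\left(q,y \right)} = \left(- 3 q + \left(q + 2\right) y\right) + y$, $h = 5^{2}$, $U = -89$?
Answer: $- \frac{61479}{29} \approx -2120.0$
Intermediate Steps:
$h = 25$
$v{\left(q,y \right)} = y - 3 q + y \left(2 + q\right)$ ($v{\left(q,y \right)} = \left(- 3 q + \left(2 + q\right) y\right) + y = \left(- 3 q + y \left(2 + q\right)\right) + y = y - 3 q + y \left(2 + q\right)$)
$z{\left(k,t \right)} = - \frac{7}{29} + k + t$ ($z{\left(k,t \right)} = \left(k + t\right) - \frac{7}{29} = - \frac{7}{29} + k + t$)
$v{\left(-9,-1 \right)} z{\left(U,h \right)} = \left(\left(-3\right) \left(-9\right) + 3 \left(-1\right) - -9\right) \left(- \frac{7}{29} - 89 + 25\right) = \left(27 - 3 + 9\right) \left(- \frac{1863}{29}\right) = 33 \left(- \frac{1863}{29}\right) = - \frac{61479}{29}$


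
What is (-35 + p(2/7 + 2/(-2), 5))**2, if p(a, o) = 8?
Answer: 729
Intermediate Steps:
(-35 + p(2/7 + 2/(-2), 5))**2 = (-35 + 8)**2 = (-27)**2 = 729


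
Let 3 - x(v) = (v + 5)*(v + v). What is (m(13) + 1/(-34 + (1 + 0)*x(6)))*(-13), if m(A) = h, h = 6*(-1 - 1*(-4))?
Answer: -38129/163 ≈ -233.92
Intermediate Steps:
x(v) = 3 - 2*v*(5 + v) (x(v) = 3 - (v + 5)*(v + v) = 3 - (5 + v)*2*v = 3 - 2*v*(5 + v))
h = 18 (h = 6*(-1 + 4) = 6*3 = 18)
m(A) = 18
(m(13) + 1/(-34 + (1 + 0)*x(6)))*(-13) = (18 + 1/(-34 + (1 + 0)*(3 - 10*6 - 2*6**2)))*(-13) = (18 + 1/(-34 + 1*(3 - 60 - 2*36)))*(-13) = (18 + 1/(-34 + 1*(3 - 60 - 72)))*(-13) = (18 + 1/(-34 + 1*(-129)))*(-13) = (18 + 1/(-34 - 129))*(-13) = (18 + 1/(-163))*(-13) = (18 - 1/163)*(-13) = (2933/163)*(-13) = -38129/163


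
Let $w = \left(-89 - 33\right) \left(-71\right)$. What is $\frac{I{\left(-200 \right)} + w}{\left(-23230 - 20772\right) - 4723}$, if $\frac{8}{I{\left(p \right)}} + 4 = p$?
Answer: $- \frac{88352}{496995} \approx -0.17777$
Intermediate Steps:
$I{\left(p \right)} = \frac{8}{-4 + p}$
$w = 8662$ ($w = \left(-122\right) \left(-71\right) = 8662$)
$\frac{I{\left(-200 \right)} + w}{\left(-23230 - 20772\right) - 4723} = \frac{\frac{8}{-4 - 200} + 8662}{\left(-23230 - 20772\right) - 4723} = \frac{\frac{8}{-204} + 8662}{\left(-23230 - 20772\right) - 4723} = \frac{8 \left(- \frac{1}{204}\right) + 8662}{-44002 - 4723} = \frac{- \frac{2}{51} + 8662}{-48725} = \frac{441760}{51} \left(- \frac{1}{48725}\right) = - \frac{88352}{496995}$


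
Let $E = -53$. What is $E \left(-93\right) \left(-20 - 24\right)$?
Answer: $-216876$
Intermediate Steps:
$E \left(-93\right) \left(-20 - 24\right) = \left(-53\right) \left(-93\right) \left(-20 - 24\right) = 4929 \left(-20 - 24\right) = 4929 \left(-44\right) = -216876$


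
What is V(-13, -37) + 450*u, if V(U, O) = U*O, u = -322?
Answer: -144419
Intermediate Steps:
V(U, O) = O*U
V(-13, -37) + 450*u = -37*(-13) + 450*(-322) = 481 - 144900 = -144419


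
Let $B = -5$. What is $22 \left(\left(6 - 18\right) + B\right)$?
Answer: $-374$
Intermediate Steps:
$22 \left(\left(6 - 18\right) + B\right) = 22 \left(\left(6 - 18\right) - 5\right) = 22 \left(-12 - 5\right) = 22 \left(-17\right) = -374$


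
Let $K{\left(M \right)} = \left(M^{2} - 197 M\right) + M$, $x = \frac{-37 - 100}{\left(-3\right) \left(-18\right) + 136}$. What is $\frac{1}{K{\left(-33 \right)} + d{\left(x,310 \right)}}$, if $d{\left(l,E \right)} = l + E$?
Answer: $\frac{190}{1494593} \approx 0.00012712$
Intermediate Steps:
$x = - \frac{137}{190}$ ($x = - \frac{137}{54 + 136} = - \frac{137}{190} \approx -0.72105$)
$d{\left(l,E \right)} = E + l$
$K{\left(M \right)} = M^{2} - 196 M$
$\frac{1}{K{\left(-33 \right)} + d{\left(x,310 \right)}} = \frac{1}{- 33 \left(-196 - 33\right) + \left(310 - \frac{137}{190}\right)} = \frac{1}{\left(-33\right) \left(-229\right) + \frac{58763}{190}} = \frac{1}{7557 + \frac{58763}{190}} = \frac{1}{\frac{1494593}{190}} = \frac{190}{1494593}$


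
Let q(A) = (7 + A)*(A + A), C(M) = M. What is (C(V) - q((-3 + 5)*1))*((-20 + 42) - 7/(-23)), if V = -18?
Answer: -27702/23 ≈ -1204.4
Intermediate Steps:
q(A) = 2*A*(7 + A) (q(A) = (7 + A)*(2*A) = 2*A*(7 + A))
(C(V) - q((-3 + 5)*1))*((-20 + 42) - 7/(-23)) = (-18 - 2*(-3 + 5)*1*(7 + (-3 + 5)*1))*((-20 + 42) - 7/(-23)) = (-18 - 2*2*1*(7 + 2*1))*(22 - 7*(-1/23)) = (-18 - 2*2*(7 + 2))*(22 + 7/23) = (-18 - 2*2*9)*(513/23) = (-18 - 1*36)*(513/23) = (-18 - 36)*(513/23) = -54*513/23 = -27702/23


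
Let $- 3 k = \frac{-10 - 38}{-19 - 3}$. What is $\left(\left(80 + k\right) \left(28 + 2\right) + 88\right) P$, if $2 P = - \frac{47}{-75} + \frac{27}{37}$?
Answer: $\frac{51054896}{30525} \approx 1672.6$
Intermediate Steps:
$P = \frac{1882}{2775}$ ($P = \frac{- \frac{47}{-75} + \frac{27}{37}}{2} = \frac{\left(-47\right) \left(- \frac{1}{75}\right) + 27 \cdot \frac{1}{37}}{2} = \frac{\frac{47}{75} + \frac{27}{37}}{2} = \frac{1}{2} \cdot \frac{3764}{2775} = \frac{1882}{2775} \approx 0.6782$)
$k = - \frac{8}{11}$ ($k = - \frac{\left(-10 - 38\right) \frac{1}{-19 - 3}}{3} = - \frac{\left(-48\right) \frac{1}{-22}}{3} = - \frac{\left(-48\right) \left(- \frac{1}{22}\right)}{3} = \left(- \frac{1}{3}\right) \frac{24}{11} = - \frac{8}{11} \approx -0.72727$)
$\left(\left(80 + k\right) \left(28 + 2\right) + 88\right) P = \left(\left(80 - \frac{8}{11}\right) \left(28 + 2\right) + 88\right) \frac{1882}{2775} = \left(\frac{872}{11} \cdot 30 + 88\right) \frac{1882}{2775} = \left(\frac{26160}{11} + 88\right) \frac{1882}{2775} = \frac{27128}{11} \cdot \frac{1882}{2775} = \frac{51054896}{30525}$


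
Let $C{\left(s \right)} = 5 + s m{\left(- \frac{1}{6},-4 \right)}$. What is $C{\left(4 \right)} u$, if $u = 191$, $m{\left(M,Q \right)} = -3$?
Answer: $-1337$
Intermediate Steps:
$C{\left(s \right)} = 5 - 3 s$ ($C{\left(s \right)} = 5 + s \left(-3\right) = 5 - 3 s$)
$C{\left(4 \right)} u = \left(5 - 12\right) 191 = \left(-7\right) 191 = -1337$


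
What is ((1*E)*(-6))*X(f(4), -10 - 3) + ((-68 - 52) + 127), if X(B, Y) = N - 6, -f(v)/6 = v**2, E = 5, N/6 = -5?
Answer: 1087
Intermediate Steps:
N = -30 (N = 6*(-5) = -30)
f(v) = -6*v**2
X(B, Y) = -36 (X(B, Y) = -30 - 6 = -36)
((1*E)*(-6))*X(f(4), -10 - 3) + ((-68 - 52) + 127) = ((1*5)*(-6))*(-36) + ((-68 - 52) + 127) = (5*(-6))*(-36) + (-120 + 127) = -30*(-36) + 7 = 1080 + 7 = 1087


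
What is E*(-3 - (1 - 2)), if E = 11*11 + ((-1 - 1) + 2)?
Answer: -242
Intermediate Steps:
E = 121 (E = 121 + (-2 + 2) = 121 + 0 = 121)
E*(-3 - (1 - 2)) = 121*(-3 - (1 - 2)) = 121*(-3 - 1*(-1)) = 121*(-3 + 1) = 121*(-2) = -242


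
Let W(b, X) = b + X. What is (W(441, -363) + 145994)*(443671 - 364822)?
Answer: 11517631128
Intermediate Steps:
W(b, X) = X + b
(W(441, -363) + 145994)*(443671 - 364822) = ((-363 + 441) + 145994)*(443671 - 364822) = (78 + 145994)*78849 = 146072*78849 = 11517631128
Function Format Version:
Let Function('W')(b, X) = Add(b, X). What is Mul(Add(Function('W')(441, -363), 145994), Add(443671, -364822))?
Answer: 11517631128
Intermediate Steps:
Function('W')(b, X) = Add(X, b)
Mul(Add(Function('W')(441, -363), 145994), Add(443671, -364822)) = Mul(Add(Add(-363, 441), 145994), Add(443671, -364822)) = Mul(Add(78, 145994), 78849) = Mul(146072, 78849) = 11517631128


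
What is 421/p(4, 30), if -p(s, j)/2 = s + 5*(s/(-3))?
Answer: 1263/16 ≈ 78.938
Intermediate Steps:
p(s, j) = 4*s/3 (p(s, j) = -2*(s + 5*(s/(-3))) = -2*(s + 5*(s*(-1/3))) = -2*(s + 5*(-s/3)) = -2*(s - 5*s/3) = -(-4)*s/3 = 4*s/3)
421/p(4, 30) = 421/(((4/3)*4)) = 421/(16/3) = 421*(3/16) = 1263/16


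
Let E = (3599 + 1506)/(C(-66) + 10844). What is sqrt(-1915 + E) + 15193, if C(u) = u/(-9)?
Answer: 15193 + I*sqrt(2028947419630)/32554 ≈ 15193.0 + 43.755*I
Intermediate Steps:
C(u) = -u/9 (C(u) = u*(-1/9) = -u/9)
E = 15315/32554 (E = (3599 + 1506)/(-1/9*(-66) + 10844) = 5105/(22/3 + 10844) = 5105/(32554/3) = 5105*(3/32554) = 15315/32554 ≈ 0.47045)
sqrt(-1915 + E) + 15193 = sqrt(-1915 + 15315/32554) + 15193 = sqrt(-62325595/32554) + 15193 = I*sqrt(2028947419630)/32554 + 15193 = 15193 + I*sqrt(2028947419630)/32554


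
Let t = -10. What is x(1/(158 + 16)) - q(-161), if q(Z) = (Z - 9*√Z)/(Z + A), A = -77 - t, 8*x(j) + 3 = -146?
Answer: -8815/456 - 3*I*√161/76 ≈ -19.331 - 0.50086*I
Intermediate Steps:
x(j) = -149/8 (x(j) = -3/8 + (⅛)*(-146) = -3/8 - 73/4 = -149/8)
A = -67 (A = -77 - 1*(-10) = -77 + 10 = -67)
q(Z) = (Z - 9*√Z)/(-67 + Z) (q(Z) = (Z - 9*√Z)/(Z - 67) = (Z - 9*√Z)/(-67 + Z))
x(1/(158 + 16)) - q(-161) = -149/8 - (-161 - 9*I*√161)/(-67 - 161) = -149/8 - (-161 - 9*I*√161)/(-228) = -149/8 - (-1)*(-161 - 9*I*√161)/228 = -149/8 - (161/228 + 3*I*√161/76) = -149/8 + (-161/228 - 3*I*√161/76) = -8815/456 - 3*I*√161/76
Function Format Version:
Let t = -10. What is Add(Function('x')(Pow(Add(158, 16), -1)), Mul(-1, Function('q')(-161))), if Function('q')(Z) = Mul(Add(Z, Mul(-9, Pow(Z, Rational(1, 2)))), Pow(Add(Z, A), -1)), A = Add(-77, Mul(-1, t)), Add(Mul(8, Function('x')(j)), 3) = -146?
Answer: Add(Rational(-8815, 456), Mul(Rational(-3, 76), I, Pow(161, Rational(1, 2)))) ≈ Add(-19.331, Mul(-0.50086, I))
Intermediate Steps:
Function('x')(j) = Rational(-149, 8) (Function('x')(j) = Add(Rational(-3, 8), Mul(Rational(1, 8), -146)) = Add(Rational(-3, 8), Rational(-73, 4)) = Rational(-149, 8))
A = -67 (A = Add(-77, Mul(-1, -10)) = Add(-77, 10) = -67)
Function('q')(Z) = Mul(Pow(Add(-67, Z), -1), Add(Z, Mul(-9, Pow(Z, Rational(1, 2))))) (Function('q')(Z) = Mul(Add(Z, Mul(-9, Pow(Z, Rational(1, 2)))), Pow(Add(Z, -67), -1)) = Mul(Add(Z, Mul(-9, Pow(Z, Rational(1, 2)))), Pow(Add(-67, Z), -1)) = Mul(Pow(Add(-67, Z), -1), Add(Z, Mul(-9, Pow(Z, Rational(1, 2))))))
Add(Function('x')(Pow(Add(158, 16), -1)), Mul(-1, Function('q')(-161))) = Add(Rational(-149, 8), Mul(-1, Mul(Pow(Add(-67, -161), -1), Add(-161, Mul(-9, Pow(-161, Rational(1, 2))))))) = Add(Rational(-149, 8), Mul(-1, Mul(Pow(-228, -1), Add(-161, Mul(-9, Mul(I, Pow(161, Rational(1, 2)))))))) = Add(Rational(-149, 8), Mul(-1, Mul(Rational(-1, 228), Add(-161, Mul(-9, I, Pow(161, Rational(1, 2))))))) = Add(Rational(-149, 8), Mul(-1, Add(Rational(161, 228), Mul(Rational(3, 76), I, Pow(161, Rational(1, 2)))))) = Add(Rational(-149, 8), Add(Rational(-161, 228), Mul(Rational(-3, 76), I, Pow(161, Rational(1, 2))))) = Add(Rational(-8815, 456), Mul(Rational(-3, 76), I, Pow(161, Rational(1, 2))))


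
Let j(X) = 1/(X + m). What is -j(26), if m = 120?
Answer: -1/146 ≈ -0.0068493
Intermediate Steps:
j(X) = 1/(120 + X) (j(X) = 1/(X + 120) = 1/(120 + X))
-j(26) = -1/(120 + 26) = -1/146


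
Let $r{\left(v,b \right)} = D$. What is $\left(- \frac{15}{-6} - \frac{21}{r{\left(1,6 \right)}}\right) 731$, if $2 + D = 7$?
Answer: $- \frac{12427}{10} \approx -1242.7$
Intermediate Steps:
$D = 5$ ($D = -2 + 7 = 5$)
$r{\left(v,b \right)} = 5$
$\left(- \frac{15}{-6} - \frac{21}{r{\left(1,6 \right)}}\right) 731 = \left(- \frac{15}{-6} - \frac{21}{5}\right) 731 = \left(\left(-15\right) \left(- \frac{1}{6}\right) - \frac{21}{5}\right) 731 = \left(\frac{5}{2} - \frac{21}{5}\right) 731 = \left(- \frac{17}{10}\right) 731 = - \frac{12427}{10}$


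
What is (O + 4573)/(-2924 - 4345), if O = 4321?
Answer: -8894/7269 ≈ -1.2236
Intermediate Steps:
(O + 4573)/(-2924 - 4345) = (4321 + 4573)/(-2924 - 4345) = 8894/(-7269) = 8894*(-1/7269) = -8894/7269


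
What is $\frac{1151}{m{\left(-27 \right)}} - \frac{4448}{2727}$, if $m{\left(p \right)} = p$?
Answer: $- \frac{13411}{303} \approx -44.261$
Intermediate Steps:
$\frac{1151}{m{\left(-27 \right)}} - \frac{4448}{2727} = \frac{1151}{-27} - \frac{4448}{2727} = 1151 \left(- \frac{1}{27}\right) - \frac{4448}{2727} = - \frac{1151}{27} - \frac{4448}{2727} = - \frac{13411}{303}$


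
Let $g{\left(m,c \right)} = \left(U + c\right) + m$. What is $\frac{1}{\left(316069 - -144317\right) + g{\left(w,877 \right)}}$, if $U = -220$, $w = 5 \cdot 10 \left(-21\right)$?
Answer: $\frac{1}{459993} \approx 2.1739 \cdot 10^{-6}$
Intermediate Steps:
$w = -1050$ ($w = 5 \left(-210\right) = -1050$)
$g{\left(m,c \right)} = -220 + c + m$ ($g{\left(m,c \right)} = \left(-220 + c\right) + m = -220 + c + m$)
$\frac{1}{\left(316069 - -144317\right) + g{\left(w,877 \right)}} = \frac{1}{\left(316069 - -144317\right) - 393} = \frac{1}{\left(316069 + 144317\right) - 393} = \frac{1}{460386 - 393} = \frac{1}{459993}$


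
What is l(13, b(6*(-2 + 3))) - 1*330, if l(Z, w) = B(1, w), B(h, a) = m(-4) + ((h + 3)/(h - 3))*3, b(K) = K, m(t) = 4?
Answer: -332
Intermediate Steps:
B(h, a) = 4 + 3*(3 + h)/(-3 + h) (B(h, a) = 4 + ((h + 3)/(h - 3))*3 = 4 + ((3 + h)/(-3 + h))*3 = 4 + 3*(3 + h)/(-3 + h))
l(Z, w) = -2 (l(Z, w) = (-3 + 7*1)/(-3 + 1) = (-3 + 7)/(-2) = -½*4 = -2)
l(13, b(6*(-2 + 3))) - 1*330 = -2 - 1*330 = -2 - 330 = -332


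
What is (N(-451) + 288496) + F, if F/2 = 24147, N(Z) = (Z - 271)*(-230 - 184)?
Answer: 635698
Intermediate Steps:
N(Z) = 112194 - 414*Z (N(Z) = (-271 + Z)*(-414) = 112194 - 414*Z)
F = 48294 (F = 2*24147 = 48294)
(N(-451) + 288496) + F = ((112194 - 414*(-451)) + 288496) + 48294 = ((112194 + 186714) + 288496) + 48294 = (298908 + 288496) + 48294 = 587404 + 48294 = 635698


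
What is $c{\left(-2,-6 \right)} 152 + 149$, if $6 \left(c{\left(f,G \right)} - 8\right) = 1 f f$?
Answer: $\frac{4399}{3} \approx 1466.3$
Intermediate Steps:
$c{\left(f,G \right)} = 8 + \frac{f^{2}}{6}$ ($c{\left(f,G \right)} = 8 + \frac{1 f f}{6} = 8 + \frac{f f}{6} = 8 + \frac{f^{2}}{6}$)
$c{\left(-2,-6 \right)} 152 + 149 = \left(8 + \frac{\left(-2\right)^{2}}{6}\right) 152 + 149 = \left(8 + \frac{1}{6} \cdot 4\right) 152 + 149 = \left(8 + \frac{2}{3}\right) 152 + 149 = \frac{26}{3} \cdot 152 + 149 = \frac{3952}{3} + 149 = \frac{4399}{3}$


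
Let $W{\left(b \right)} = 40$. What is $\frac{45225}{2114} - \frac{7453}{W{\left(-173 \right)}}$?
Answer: $- \frac{6973321}{42280} \approx -164.93$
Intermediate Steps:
$\frac{45225}{2114} - \frac{7453}{W{\left(-173 \right)}} = \frac{45225}{2114} - \frac{7453}{40} = - \frac{6973321}{42280}$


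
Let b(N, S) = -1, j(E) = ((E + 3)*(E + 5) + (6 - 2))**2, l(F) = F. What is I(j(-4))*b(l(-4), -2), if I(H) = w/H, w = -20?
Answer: 20/9 ≈ 2.2222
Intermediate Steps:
j(E) = (4 + (3 + E)*(5 + E))**2 (j(E) = ((3 + E)*(5 + E) + 4)**2 = (4 + (3 + E)*(5 + E))**2)
I(H) = -20/H
I(j(-4))*b(l(-4), -2) = -20/(19 + (-4)**2 + 8*(-4))**2*(-1) = -20/(19 + 16 - 32)**2*(-1) = -20/(3**2)*(-1) = -20/9*(-1) = 20/9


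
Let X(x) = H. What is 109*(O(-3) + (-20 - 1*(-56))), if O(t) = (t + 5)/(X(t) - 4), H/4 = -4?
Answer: 39131/10 ≈ 3913.1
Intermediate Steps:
H = -16 (H = 4*(-4) = -16)
X(x) = -16
O(t) = -¼ - t/20 (O(t) = (t + 5)/(-16 - 4) = (5 + t)/(-20) = (5 + t)*(-1/20) = -¼ - t/20)
109*(O(-3) + (-20 - 1*(-56))) = 109*((-¼ - 1/20*(-3)) + (-20 - 1*(-56))) = 109*((-¼ + 3/20) + (-20 + 56)) = 109*(-⅒ + 36) = 109*(359/10) = 39131/10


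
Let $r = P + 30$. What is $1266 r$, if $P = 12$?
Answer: $53172$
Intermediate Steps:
$r = 42$ ($r = 12 + 30 = 42$)
$1266 r = 1266 \cdot 42 = 53172$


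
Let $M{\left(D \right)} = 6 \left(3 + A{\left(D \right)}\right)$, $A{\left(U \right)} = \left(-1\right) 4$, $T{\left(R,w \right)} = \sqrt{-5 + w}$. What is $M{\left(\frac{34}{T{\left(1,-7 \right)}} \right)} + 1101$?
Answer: $1095$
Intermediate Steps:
$A{\left(U \right)} = -4$
$M{\left(D \right)} = -6$ ($M{\left(D \right)} = 6 \left(3 - 4\right) = 6 \left(-1\right) = -6$)
$M{\left(\frac{34}{T{\left(1,-7 \right)}} \right)} + 1101 = -6 + 1101 = 1095$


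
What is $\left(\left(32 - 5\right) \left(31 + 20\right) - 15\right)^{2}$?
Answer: $1855044$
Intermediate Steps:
$\left(\left(32 - 5\right) \left(31 + 20\right) - 15\right)^{2} = \left(27 \cdot 51 - 15\right)^{2} = \left(1377 - 15\right)^{2} = 1362^{2} = 1855044$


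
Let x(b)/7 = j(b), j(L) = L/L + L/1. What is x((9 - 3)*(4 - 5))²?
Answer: 1225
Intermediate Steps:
j(L) = 1 + L (j(L) = 1 + L*1 = 1 + L)
x(b) = 7 + 7*b (x(b) = 7*(1 + b) = 7 + 7*b)
x((9 - 3)*(4 - 5))² = (7 + 7*((9 - 3)*(4 - 5)))² = (7 + 7*(6*(-1)))² = (7 + 7*(-6))² = (7 - 42)² = (-35)² = 1225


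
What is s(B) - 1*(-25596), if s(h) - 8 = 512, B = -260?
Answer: 26116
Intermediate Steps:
s(h) = 520 (s(h) = 8 + 512 = 520)
s(B) - 1*(-25596) = 520 - 1*(-25596) = 520 + 25596 = 26116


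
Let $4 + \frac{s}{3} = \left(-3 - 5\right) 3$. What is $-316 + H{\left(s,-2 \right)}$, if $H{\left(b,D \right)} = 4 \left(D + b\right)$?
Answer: $-660$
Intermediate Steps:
$s = -84$ ($s = -12 + 3 \left(-3 - 5\right) 3 = -12 + 3 \left(\left(-8\right) 3\right) = -12 + 3 \left(-24\right) = -12 - 72 = -84$)
$H{\left(b,D \right)} = 4 D + 4 b$
$-316 + H{\left(s,-2 \right)} = -316 + \left(4 \left(-2\right) + 4 \left(-84\right)\right) = -316 - 344 = -660$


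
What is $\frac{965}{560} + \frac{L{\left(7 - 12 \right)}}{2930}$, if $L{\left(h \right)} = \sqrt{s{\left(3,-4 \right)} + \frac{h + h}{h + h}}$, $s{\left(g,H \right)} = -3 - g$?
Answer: $\frac{193}{112} + \frac{i \sqrt{5}}{2930} \approx 1.7232 + 0.00076316 i$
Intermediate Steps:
$L{\left(h \right)} = i \sqrt{5}$ ($L{\left(h \right)} = \sqrt{\left(-3 - 3\right) + \frac{h + h}{h + h}} = \sqrt{\left(-3 - 3\right) + \frac{2 h}{2 h}} = \sqrt{-6 + 2 h \frac{1}{2 h}} = \sqrt{-6 + 1} = \sqrt{-5} = i \sqrt{5}$)
$\frac{965}{560} + \frac{L{\left(7 - 12 \right)}}{2930} = \frac{965}{560} + \frac{i \sqrt{5}}{2930} = 965 \cdot \frac{1}{560} + i \sqrt{5} \cdot \frac{1}{2930} = \frac{193}{112} + \frac{i \sqrt{5}}{2930}$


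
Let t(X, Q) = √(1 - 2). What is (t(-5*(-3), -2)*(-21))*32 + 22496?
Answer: 22496 - 672*I ≈ 22496.0 - 672.0*I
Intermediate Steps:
t(X, Q) = I (t(X, Q) = √(-1) = I)
(t(-5*(-3), -2)*(-21))*32 + 22496 = (I*(-21))*32 + 22496 = -21*I*32 + 22496 = -672*I + 22496 = 22496 - 672*I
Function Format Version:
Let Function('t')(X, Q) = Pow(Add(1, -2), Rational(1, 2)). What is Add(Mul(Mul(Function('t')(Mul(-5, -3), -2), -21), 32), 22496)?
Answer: Add(22496, Mul(-672, I)) ≈ Add(22496., Mul(-672.00, I))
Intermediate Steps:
Function('t')(X, Q) = I (Function('t')(X, Q) = Pow(-1, Rational(1, 2)) = I)
Add(Mul(Mul(Function('t')(Mul(-5, -3), -2), -21), 32), 22496) = Add(Mul(Mul(I, -21), 32), 22496) = Add(Mul(Mul(-21, I), 32), 22496) = Add(Mul(-672, I), 22496) = Add(22496, Mul(-672, I))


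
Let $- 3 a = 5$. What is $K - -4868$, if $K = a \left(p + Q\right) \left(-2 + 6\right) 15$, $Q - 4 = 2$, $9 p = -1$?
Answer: $\frac{38512}{9} \approx 4279.1$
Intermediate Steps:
$p = - \frac{1}{9}$ ($p = \frac{1}{9} \left(-1\right) = - \frac{1}{9} \approx -0.11111$)
$Q = 6$ ($Q = 4 + 2 = 6$)
$a = - \frac{5}{3}$ ($a = \left(- \frac{1}{3}\right) 5 = - \frac{5}{3} \approx -1.6667$)
$K = - \frac{5300}{9}$ ($K = - \frac{5 \left(- \frac{1}{9} + 6\right) \left(-2 + 6\right)}{3} \cdot 15 = - \frac{5 \cdot \frac{53}{9} \cdot 4}{3} \cdot 15 = \left(- \frac{5}{3}\right) \frac{212}{9} \cdot 15 = \left(- \frac{1060}{27}\right) 15 = - \frac{5300}{9} \approx -588.89$)
$K - -4868 = - \frac{5300}{9} - -4868 = - \frac{5300}{9} + 4868 = \frac{38512}{9}$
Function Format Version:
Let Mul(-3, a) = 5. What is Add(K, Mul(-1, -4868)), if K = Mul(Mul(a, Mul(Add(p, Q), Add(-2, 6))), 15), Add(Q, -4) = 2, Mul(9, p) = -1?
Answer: Rational(38512, 9) ≈ 4279.1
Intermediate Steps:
p = Rational(-1, 9) (p = Mul(Rational(1, 9), -1) = Rational(-1, 9) ≈ -0.11111)
Q = 6 (Q = Add(4, 2) = 6)
a = Rational(-5, 3) (a = Mul(Rational(-1, 3), 5) = Rational(-5, 3) ≈ -1.6667)
K = Rational(-5300, 9) (K = Mul(Mul(Rational(-5, 3), Mul(Add(Rational(-1, 9), 6), Add(-2, 6))), 15) = Mul(Mul(Rational(-5, 3), Mul(Rational(53, 9), 4)), 15) = Mul(Mul(Rational(-5, 3), Rational(212, 9)), 15) = Mul(Rational(-1060, 27), 15) = Rational(-5300, 9) ≈ -588.89)
Add(K, Mul(-1, -4868)) = Add(Rational(-5300, 9), Mul(-1, -4868)) = Add(Rational(-5300, 9), 4868) = Rational(38512, 9)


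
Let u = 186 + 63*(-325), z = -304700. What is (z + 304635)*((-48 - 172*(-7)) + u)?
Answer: 1243645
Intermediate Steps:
u = -20289 (u = 186 - 20475 = -20289)
(z + 304635)*((-48 - 172*(-7)) + u) = (-304700 + 304635)*((-48 - 172*(-7)) - 20289) = -65*((-48 + 1204) - 20289) = -65*(1156 - 20289) = -65*(-19133) = 1243645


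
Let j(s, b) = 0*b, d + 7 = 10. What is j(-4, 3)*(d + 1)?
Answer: 0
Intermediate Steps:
d = 3 (d = -7 + 10 = 3)
j(s, b) = 0
j(-4, 3)*(d + 1) = 0*(3 + 1) = 0*4 = 0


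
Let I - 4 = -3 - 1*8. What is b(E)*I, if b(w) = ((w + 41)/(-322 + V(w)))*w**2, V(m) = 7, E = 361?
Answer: 17463014/15 ≈ 1.1642e+6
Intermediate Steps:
I = -7 (I = 4 + (-3 - 1*8) = 4 + (-3 - 8) = 4 - 11 = -7)
b(w) = w**2*(-41/315 - w/315) (b(w) = ((w + 41)/(-322 + 7))*w**2 = ((41 + w)/(-315))*w**2 = ((41 + w)*(-1/315))*w**2 = (-41/315 - w/315)*w**2 = w**2*(-41/315 - w/315))
b(E)*I = ((1/315)*361**2*(-41 - 1*361))*(-7) = ((1/315)*130321*(-41 - 361))*(-7) = ((1/315)*130321*(-402))*(-7) = -17463014/105*(-7) = 17463014/15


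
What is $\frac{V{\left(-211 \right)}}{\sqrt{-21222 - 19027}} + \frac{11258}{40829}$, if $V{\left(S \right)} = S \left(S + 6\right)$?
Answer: $\frac{11258}{40829} - \frac{43255 i \sqrt{40249}}{40249} \approx 0.27574 - 215.6 i$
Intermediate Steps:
$V{\left(S \right)} = S \left(6 + S\right)$
$\frac{V{\left(-211 \right)}}{\sqrt{-21222 - 19027}} + \frac{11258}{40829} = \frac{\left(-211\right) \left(6 - 211\right)}{\sqrt{-21222 - 19027}} + \frac{11258}{40829} = \frac{\left(-211\right) \left(-205\right)}{\sqrt{-40249}} + 11258 \cdot \frac{1}{40829} = \frac{43255}{i \sqrt{40249}} + \frac{11258}{40829} = 43255 \left(- \frac{i \sqrt{40249}}{40249}\right) + \frac{11258}{40829} = - \frac{43255 i \sqrt{40249}}{40249} + \frac{11258}{40829} = \frac{11258}{40829} - \frac{43255 i \sqrt{40249}}{40249}$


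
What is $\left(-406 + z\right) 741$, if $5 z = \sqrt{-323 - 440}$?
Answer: $-300846 + \frac{741 i \sqrt{763}}{5} \approx -3.0085 \cdot 10^{5} + 4093.6 i$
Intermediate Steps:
$z = \frac{i \sqrt{763}}{5}$ ($z = \frac{\sqrt{-323 - 440}}{5} = \frac{\sqrt{-763}}{5} = \frac{i \sqrt{763}}{5} \approx 5.5245 i$)
$\left(-406 + z\right) 741 = \left(-406 + \frac{i \sqrt{763}}{5}\right) 741 = -300846 + \frac{741 i \sqrt{763}}{5}$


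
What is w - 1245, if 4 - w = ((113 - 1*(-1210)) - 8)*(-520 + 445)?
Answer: 97384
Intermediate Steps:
w = 98629 (w = 4 - ((113 - 1*(-1210)) - 8)*(-520 + 445) = 4 - ((113 + 1210) - 8)*(-75) = 4 - (1323 - 8)*(-75) = 4 - 1315*(-75) = 4 - 1*(-98625) = 4 + 98625 = 98629)
w - 1245 = 98629 - 1245 = 97384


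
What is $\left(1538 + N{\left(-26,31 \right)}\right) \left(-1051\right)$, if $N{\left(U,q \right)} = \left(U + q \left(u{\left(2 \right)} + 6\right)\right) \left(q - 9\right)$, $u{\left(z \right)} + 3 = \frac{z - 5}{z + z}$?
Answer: $- \frac{5256051}{2} \approx -2.628 \cdot 10^{6}$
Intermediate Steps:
$u{\left(z \right)} = -3 + \frac{-5 + z}{2 z}$ ($u{\left(z \right)} = -3 + \frac{z - 5}{z + z} = -3 + \frac{-5 + z}{2 z}$)
$N{\left(U,q \right)} = \left(-9 + q\right) \left(U + \frac{9 q}{4}\right)$ ($N{\left(U,q \right)} = \left(U + q \left(\frac{5 \left(-1 - 2\right)}{2 \cdot 2} + 6\right)\right) \left(q - 9\right) = \left(U + q \left(\frac{5}{2} \cdot \frac{1}{2} \left(-1 - 2\right) + 6\right)\right) \left(-9 + q\right) = \left(U + q \left(\frac{5}{2} \cdot \frac{1}{2} \left(-3\right) + 6\right)\right) \left(-9 + q\right) = \left(U + q \left(- \frac{15}{4} + 6\right)\right) \left(-9 + q\right) = \left(U + q \frac{9}{4}\right) \left(-9 + q\right) = \left(U + \frac{9 q}{4}\right) \left(-9 + q\right) = \left(-9 + q\right) \left(U + \frac{9 q}{4}\right)$)
$\left(1538 + N{\left(-26,31 \right)}\right) \left(-1051\right) = \left(1538 - \left(\frac{4799}{4} - \frac{8649}{4}\right)\right) \left(-1051\right) = \left(1538 + \left(234 - \frac{2511}{4} + \frac{9}{4} \cdot 961 - 806\right)\right) \left(-1051\right) = \left(1538 + \left(234 - \frac{2511}{4} + \frac{8649}{4} - 806\right)\right) \left(-1051\right) = \left(1538 + \frac{1925}{2}\right) \left(-1051\right) = \frac{5001}{2} \left(-1051\right) = - \frac{5256051}{2}$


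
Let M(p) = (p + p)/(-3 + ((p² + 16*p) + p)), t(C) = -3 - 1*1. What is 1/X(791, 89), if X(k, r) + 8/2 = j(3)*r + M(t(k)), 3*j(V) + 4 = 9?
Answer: 165/23839 ≈ 0.0069214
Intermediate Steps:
j(V) = 5/3 (j(V) = -4/3 + (⅓)*9 = -4/3 + 3 = 5/3)
t(C) = -4 (t(C) = -3 - 1 = -4)
M(p) = 2*p/(-3 + p² + 17*p) (M(p) = (2*p)/(-3 + (p² + 17*p)) = (2*p)/(-3 + p² + 17*p) = 2*p/(-3 + p² + 17*p))
X(k, r) = -212/55 + 5*r/3 (X(k, r) = -4 + (5*r/3 + 2*(-4)/(-3 + (-4)² + 17*(-4))) = -4 + (5*r/3 + 2*(-4)/(-3 + 16 - 68)) = -4 + (5*r/3 + 2*(-4)/(-55)) = -4 + (5*r/3 + 2*(-4)*(-1/55)) = -4 + (5*r/3 + 8/55) = -4 + (8/55 + 5*r/3) = -212/55 + 5*r/3)
1/X(791, 89) = 1/(-212/55 + (5/3)*89) = 1/(-212/55 + 445/3) = 1/(23839/165) = 165/23839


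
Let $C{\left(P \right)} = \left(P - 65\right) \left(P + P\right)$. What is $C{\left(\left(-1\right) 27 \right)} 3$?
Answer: $14904$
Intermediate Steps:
$C{\left(P \right)} = 2 P \left(-65 + P\right)$ ($C{\left(P \right)} = \left(-65 + P\right) 2 P = 2 P \left(-65 + P\right)$)
$C{\left(\left(-1\right) 27 \right)} 3 = 2 \left(\left(-1\right) 27\right) \left(-65 - 27\right) 3 = 2 \left(-27\right) \left(-65 - 27\right) 3 = 2 \left(-27\right) \left(-92\right) 3 = 4968 \cdot 3 = 14904$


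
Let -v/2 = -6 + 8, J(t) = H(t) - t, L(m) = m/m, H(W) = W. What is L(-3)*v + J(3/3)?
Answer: -4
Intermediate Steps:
L(m) = 1
J(t) = 0 (J(t) = t - t = 0)
v = -4 (v = -2*(-6 + 8) = -2*2 = -4)
L(-3)*v + J(3/3) = 1*(-4) + 0 = -4 + 0 = -4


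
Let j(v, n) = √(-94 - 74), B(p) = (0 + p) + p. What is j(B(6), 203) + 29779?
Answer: 29779 + 2*I*√42 ≈ 29779.0 + 12.961*I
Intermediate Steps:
B(p) = 2*p (B(p) = p + p = 2*p)
j(v, n) = 2*I*√42 (j(v, n) = √(-168) = 2*I*√42)
j(B(6), 203) + 29779 = 2*I*√42 + 29779 = 29779 + 2*I*√42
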